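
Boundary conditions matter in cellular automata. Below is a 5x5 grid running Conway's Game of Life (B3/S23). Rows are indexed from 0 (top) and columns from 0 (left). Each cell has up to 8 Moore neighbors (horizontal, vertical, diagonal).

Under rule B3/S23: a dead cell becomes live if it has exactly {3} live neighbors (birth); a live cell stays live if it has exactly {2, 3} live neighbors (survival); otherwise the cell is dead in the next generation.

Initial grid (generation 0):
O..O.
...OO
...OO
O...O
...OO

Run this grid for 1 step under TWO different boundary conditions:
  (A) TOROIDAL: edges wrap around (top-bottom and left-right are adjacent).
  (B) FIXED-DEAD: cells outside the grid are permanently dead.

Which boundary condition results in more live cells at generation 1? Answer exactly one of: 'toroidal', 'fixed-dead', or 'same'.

Under TOROIDAL boundary, generation 1:
O.O..
O.O..
.....
O....
...O.
Population = 6

Under FIXED-DEAD boundary, generation 1:
...OO
..O..
.....
.....
...OO
Population = 5

Comparison: toroidal=6, fixed-dead=5 -> toroidal

Answer: toroidal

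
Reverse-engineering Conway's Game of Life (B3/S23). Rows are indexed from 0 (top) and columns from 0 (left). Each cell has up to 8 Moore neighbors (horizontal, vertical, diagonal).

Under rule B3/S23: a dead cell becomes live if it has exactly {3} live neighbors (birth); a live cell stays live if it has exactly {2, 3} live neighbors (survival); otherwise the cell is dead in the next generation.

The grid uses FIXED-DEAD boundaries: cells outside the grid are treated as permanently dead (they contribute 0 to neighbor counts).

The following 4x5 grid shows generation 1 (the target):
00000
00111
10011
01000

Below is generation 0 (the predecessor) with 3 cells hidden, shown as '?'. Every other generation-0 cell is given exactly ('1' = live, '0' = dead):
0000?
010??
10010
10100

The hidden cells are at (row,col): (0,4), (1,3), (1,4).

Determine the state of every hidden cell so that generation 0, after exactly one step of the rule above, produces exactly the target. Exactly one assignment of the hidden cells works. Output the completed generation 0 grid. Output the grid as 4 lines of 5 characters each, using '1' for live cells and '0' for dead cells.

Hidden generation-0 cells (in order): (0,4), (1,3), (1,4).
A hidden cell only influences target cells in its own 3x3 neighborhood. Try each of the 2^3 = 8 assignments, step the completed generation 0 forward once under B3/S23, and compare with the target:
  (0,4)=0 (1,3)=0 (1,4)=0 -> step gives (1,2)='0' but target has '1' -> reject
  (0,4)=0 (1,3)=0 (1,4)=1 -> step gives (1,2)='0' but target has '1' -> reject
  (0,4)=0 (1,3)=1 (1,4)=0 -> step gives (1,3)='0' but target has '1' -> reject
  (0,4)=0 (1,3)=1 (1,4)=1 -> step reproduces the target at every cell -> ACCEPT
  (0,4)=1 (1,3)=0 (1,4)=0 -> step gives (1,2)='0' but target has '1' -> reject
  (0,4)=1 (1,3)=0 (1,4)=1 -> step gives (1,2)='0' but target has '1' -> reject
  (0,4)=1 (1,3)=1 (1,4)=0 -> step gives (2,4)='0' but target has '1' -> reject
  (0,4)=1 (1,3)=1 (1,4)=1 -> step gives (0,3)='1' but target has '0' -> reject
Unique solution: (0,4)=dead, (1,3)=live, (1,4)=live.
Check: live-neighbor counts of every cell in the completed generation 0:
11222
21322
24433
13121
Applying B3/S23 to generation 0 with these counts gives:
00000
00111
10011
01000
which matches the target exactly.

Answer: 00000
01011
10010
10100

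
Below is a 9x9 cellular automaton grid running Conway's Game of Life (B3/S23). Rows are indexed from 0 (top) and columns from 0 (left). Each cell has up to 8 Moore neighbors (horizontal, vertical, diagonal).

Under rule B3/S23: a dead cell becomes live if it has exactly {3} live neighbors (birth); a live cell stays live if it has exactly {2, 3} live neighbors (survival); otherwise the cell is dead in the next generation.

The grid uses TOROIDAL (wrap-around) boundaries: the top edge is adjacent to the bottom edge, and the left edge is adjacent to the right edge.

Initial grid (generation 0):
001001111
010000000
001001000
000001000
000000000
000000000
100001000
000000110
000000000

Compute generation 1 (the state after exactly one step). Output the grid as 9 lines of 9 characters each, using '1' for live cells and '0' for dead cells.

Answer: 000000110
011001010
000000000
000000000
000000000
000000000
000000100
000000100
000001001

Derivation:
Simulating step by step:
Generation 0 (given above): 13 live cells
Generation 1: 10 live cells
(generation 1 grid is the final answer)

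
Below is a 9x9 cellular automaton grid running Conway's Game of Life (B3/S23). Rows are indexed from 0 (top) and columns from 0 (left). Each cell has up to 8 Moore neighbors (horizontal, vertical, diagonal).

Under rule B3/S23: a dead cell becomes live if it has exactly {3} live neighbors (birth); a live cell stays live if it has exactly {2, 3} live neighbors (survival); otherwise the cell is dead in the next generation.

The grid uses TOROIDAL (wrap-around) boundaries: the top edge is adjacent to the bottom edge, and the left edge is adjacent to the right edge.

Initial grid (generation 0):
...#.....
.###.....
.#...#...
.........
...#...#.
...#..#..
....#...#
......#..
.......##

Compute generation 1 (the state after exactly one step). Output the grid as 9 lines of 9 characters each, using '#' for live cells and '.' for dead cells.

Simulating step by step:
Generation 0 (given above): 15 live cells
Generation 1: 12 live cells
(generation 1 grid is the final answer)

Answer: ...#.....
.#.##....
.#.......
.........
.........
...##..#.
.....#.#.
........#
.......#.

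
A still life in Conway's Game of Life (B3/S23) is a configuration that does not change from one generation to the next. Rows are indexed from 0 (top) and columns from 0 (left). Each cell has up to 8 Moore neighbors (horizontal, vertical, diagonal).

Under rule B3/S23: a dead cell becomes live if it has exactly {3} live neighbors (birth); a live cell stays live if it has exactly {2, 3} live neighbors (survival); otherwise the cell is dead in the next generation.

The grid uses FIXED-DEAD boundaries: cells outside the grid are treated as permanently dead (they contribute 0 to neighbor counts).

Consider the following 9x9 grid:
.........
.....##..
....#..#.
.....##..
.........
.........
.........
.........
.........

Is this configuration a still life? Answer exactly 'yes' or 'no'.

Compute generation 1 and compare to generation 0 (given above):
Generation 1:
.........
.....##..
....#..#.
.....##..
.........
.........
.........
.........
.........
The grids are IDENTICAL -> still life.

Answer: yes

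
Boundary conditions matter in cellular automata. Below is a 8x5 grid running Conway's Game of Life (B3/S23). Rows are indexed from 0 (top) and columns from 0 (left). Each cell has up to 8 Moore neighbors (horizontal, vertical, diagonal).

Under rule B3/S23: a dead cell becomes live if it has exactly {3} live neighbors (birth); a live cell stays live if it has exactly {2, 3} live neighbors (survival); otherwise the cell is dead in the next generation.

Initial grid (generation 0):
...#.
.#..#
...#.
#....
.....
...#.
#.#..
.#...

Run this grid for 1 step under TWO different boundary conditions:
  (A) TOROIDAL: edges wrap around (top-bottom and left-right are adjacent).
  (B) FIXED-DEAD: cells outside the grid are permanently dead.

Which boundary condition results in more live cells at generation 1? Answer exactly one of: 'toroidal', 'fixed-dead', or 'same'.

Answer: toroidal

Derivation:
Under TOROIDAL boundary, generation 1:
#.#..
..###
#...#
.....
.....
.....
.##..
.##..
Population = 11

Under FIXED-DEAD boundary, generation 1:
.....
..###
.....
.....
.....
.....
.##..
.#...
Population = 6

Comparison: toroidal=11, fixed-dead=6 -> toroidal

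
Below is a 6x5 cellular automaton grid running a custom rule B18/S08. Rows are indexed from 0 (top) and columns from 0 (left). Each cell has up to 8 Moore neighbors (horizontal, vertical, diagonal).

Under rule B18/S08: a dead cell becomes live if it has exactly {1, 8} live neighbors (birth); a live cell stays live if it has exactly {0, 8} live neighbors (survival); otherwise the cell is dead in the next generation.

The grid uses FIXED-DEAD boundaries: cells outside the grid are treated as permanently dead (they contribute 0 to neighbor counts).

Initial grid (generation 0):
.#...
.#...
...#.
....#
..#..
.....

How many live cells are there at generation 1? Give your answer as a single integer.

Simulating step by step:
Generation 0 (given above): 5 live cells
Generation 1: 11 live cells
.....
...##
##...
.#...
.##.#
.###.
Population at generation 1: 11

Answer: 11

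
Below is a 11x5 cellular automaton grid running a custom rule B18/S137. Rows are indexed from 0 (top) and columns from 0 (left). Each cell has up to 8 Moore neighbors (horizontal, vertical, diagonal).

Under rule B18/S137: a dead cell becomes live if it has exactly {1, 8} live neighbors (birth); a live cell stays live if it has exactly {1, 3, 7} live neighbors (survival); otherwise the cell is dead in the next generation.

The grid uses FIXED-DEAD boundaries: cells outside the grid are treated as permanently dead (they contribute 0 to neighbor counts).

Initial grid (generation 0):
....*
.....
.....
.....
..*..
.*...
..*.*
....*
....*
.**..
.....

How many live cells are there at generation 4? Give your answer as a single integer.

Simulating step by step:
Generation 0 (given above): 9 live cells
Generation 1: 24 live cells
...*.
...**
.....
.***.
*.**.
*...*
*.*.*
.**..
*...*
***.*
*..*.
Generation 2: 7 live cells
.....
.....
*....
.*.*.
.....
.....
....*
.....
*...*
*....
.....
Generation 3: 23 live cells
.....
**...
*..**
.*..*
**.**
...**
...*.
**...
*..*.
*..**
**...
Generation 4: 5 live cells
..*..
.....
*....
.*...
.....
.....
.....
.....
*....
*....
.....
Population at generation 4: 5

Answer: 5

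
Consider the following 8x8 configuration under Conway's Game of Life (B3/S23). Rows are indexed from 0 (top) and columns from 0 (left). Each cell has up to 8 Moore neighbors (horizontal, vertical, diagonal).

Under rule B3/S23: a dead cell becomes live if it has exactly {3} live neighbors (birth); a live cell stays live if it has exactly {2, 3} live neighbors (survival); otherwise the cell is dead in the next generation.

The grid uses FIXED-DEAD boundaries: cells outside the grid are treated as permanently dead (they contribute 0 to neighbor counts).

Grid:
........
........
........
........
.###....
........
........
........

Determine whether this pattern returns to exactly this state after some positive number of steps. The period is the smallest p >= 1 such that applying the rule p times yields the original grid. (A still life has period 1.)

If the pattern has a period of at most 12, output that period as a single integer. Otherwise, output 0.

Simulating and comparing each generation to the original:
Gen 0 (original, given above): 3 live cells
Gen 1: 3 live cells, differs from original
Gen 2: 3 live cells, MATCHES original -> period = 2

Answer: 2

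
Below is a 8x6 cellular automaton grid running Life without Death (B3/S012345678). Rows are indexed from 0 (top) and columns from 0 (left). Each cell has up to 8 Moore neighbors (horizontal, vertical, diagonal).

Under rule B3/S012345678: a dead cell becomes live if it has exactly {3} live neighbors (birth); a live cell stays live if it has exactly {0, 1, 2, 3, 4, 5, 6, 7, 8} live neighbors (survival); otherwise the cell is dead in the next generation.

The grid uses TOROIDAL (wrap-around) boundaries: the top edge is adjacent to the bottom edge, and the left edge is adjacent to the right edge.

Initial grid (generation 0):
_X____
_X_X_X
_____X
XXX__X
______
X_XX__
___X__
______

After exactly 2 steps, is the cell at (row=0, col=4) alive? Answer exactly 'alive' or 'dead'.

Simulating step by step:
Generation 0 (given above): 13 live cells
Generation 1: 20 live cells
XXX___
_XXXXX
_____X
XXX__X
___X_X
X_XX__
__XX__
______
Generation 2: 25 live cells
XXX_XX
_XXXXX
_____X
XXX__X
___X_X
XXXX__
_XXX__
___X__

Cell (0,4) at generation 2: 1 -> alive

Answer: alive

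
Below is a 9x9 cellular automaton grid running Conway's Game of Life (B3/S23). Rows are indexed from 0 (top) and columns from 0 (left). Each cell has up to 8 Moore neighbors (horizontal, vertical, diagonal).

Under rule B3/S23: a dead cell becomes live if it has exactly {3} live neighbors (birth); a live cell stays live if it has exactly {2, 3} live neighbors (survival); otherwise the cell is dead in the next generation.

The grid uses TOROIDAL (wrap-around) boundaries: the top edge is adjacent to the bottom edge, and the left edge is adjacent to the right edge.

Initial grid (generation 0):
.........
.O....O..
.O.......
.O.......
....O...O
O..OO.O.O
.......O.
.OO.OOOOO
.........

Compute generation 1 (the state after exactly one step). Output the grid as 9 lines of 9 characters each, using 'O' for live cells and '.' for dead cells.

Simulating step by step:
Generation 0 (given above): 19 live cells
Generation 1: 23 live cells
(generation 1 grid is the final answer)

Answer: .........
.........
OOO......
O........
...OOO.OO
O..OOO..O
.OO......
.....OOOO
.....OOO.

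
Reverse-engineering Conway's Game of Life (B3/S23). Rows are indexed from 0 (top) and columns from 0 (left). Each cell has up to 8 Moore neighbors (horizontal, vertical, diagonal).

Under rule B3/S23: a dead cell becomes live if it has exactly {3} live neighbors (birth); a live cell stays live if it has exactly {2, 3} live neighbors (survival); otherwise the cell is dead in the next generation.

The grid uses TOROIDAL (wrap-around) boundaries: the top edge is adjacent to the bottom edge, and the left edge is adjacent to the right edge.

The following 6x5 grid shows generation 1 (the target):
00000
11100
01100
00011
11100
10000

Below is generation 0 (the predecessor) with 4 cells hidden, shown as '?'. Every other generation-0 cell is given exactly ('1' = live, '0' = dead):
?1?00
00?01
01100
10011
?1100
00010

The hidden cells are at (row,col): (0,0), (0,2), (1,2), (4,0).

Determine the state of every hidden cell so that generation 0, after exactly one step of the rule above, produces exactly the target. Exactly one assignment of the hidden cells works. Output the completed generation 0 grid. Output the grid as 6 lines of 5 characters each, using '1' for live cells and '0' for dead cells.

Hidden generation-0 cells (in order): (0,0), (0,2), (1,2), (4,0).
A hidden cell only influences target cells in its own 3x3 neighborhood. Try each of the 2^4 = 16 assignments, step the completed generation 0 forward once under B3/S23, and compare with the target:
  (0,0)=0 (0,2)=0 (1,2)=0 (4,0)=0 -> step gives (3,0)='1' but target has '0' -> reject
  (0,0)=0 (0,2)=0 (1,2)=0 (4,0)=1 -> step reproduces the target at every cell -> ACCEPT
  (0,0)=0 (0,2)=0 (1,2)=1 (4,0)=0 -> step gives (0,2)='1' but target has '0' -> reject
  (0,0)=0 (0,2)=0 (1,2)=1 (4,0)=1 -> step gives (0,2)='1' but target has '0' -> reject
  (0,0)=0 (0,2)=1 (1,2)=0 (4,0)=0 -> step gives (0,2)='1' but target has '0' -> reject
  (0,0)=0 (0,2)=1 (1,2)=0 (4,0)=1 -> step gives (0,2)='1' but target has '0' -> reject
  (0,0)=0 (0,2)=1 (1,2)=1 (4,0)=0 -> step gives (0,1)='1' but target has '0' -> reject
  (0,0)=0 (0,2)=1 (1,2)=1 (4,0)=1 -> step gives (0,1)='1' but target has '0' -> reject
  (0,0)=1 (0,2)=0 (1,2)=0 (4,0)=0 -> step gives (0,0)='1' but target has '0' -> reject
  (0,0)=1 (0,2)=0 (1,2)=0 (4,0)=1 -> step gives (0,0)='1' but target has '0' -> reject
  (0,0)=1 (0,2)=0 (1,2)=1 (4,0)=0 -> step gives (0,0)='1' but target has '0' -> reject
  (0,0)=1 (0,2)=0 (1,2)=1 (4,0)=1 -> step gives (0,0)='1' but target has '0' -> reject
  (0,0)=1 (0,2)=1 (1,2)=0 (4,0)=0 -> step gives (0,0)='1' but target has '0' -> reject
  (0,0)=1 (0,2)=1 (1,2)=0 (4,0)=1 -> step gives (0,0)='1' but target has '0' -> reject
  (0,0)=1 (0,2)=1 (1,2)=1 (4,0)=0 -> step gives (0,0)='1' but target has '0' -> reject
  (0,0)=1 (0,2)=1 (1,2)=1 (4,0)=1 -> step gives (0,0)='1' but target has '0' -> reject
Unique solution: (0,0)=dead, (0,2)=dead, (1,2)=dead, (4,0)=live.
Check: live-neighbor counts of every cell in the completed generation 0:
20222
33320
42244
46533
33345
34412
Applying B3/S23 to generation 0 with these counts gives:
00000
11100
01100
00011
11100
10000
which matches the target exactly.

Answer: 01000
00001
01100
10011
11100
00010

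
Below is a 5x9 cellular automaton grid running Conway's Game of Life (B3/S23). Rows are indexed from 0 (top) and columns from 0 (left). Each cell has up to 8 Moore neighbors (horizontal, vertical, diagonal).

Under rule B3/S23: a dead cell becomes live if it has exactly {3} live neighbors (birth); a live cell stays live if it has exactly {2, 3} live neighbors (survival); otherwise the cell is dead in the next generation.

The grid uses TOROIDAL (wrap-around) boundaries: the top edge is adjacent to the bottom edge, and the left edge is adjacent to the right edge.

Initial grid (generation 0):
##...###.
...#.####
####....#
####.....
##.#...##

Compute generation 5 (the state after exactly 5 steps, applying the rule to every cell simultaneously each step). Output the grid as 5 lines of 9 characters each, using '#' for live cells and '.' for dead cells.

Answer: .........
.........
.........
.........
.........

Derivation:
Simulating step by step:
Generation 0 (given above): 24 live cells
Generation 1: 10 live cells
.#...#...
...#.#...
......#..
....#..#.
...##..#.
Generation 2: 19 live cells
..##.##..
....###..
....###..
...#####.
...####..
Generation 3: 4 live cells
..#....#.
.......#.
.........
.......#.
.........
Generation 4: 0 live cells
.........
.........
.........
.........
.........
Generation 5: 0 live cells
(generation 5 grid is the final answer)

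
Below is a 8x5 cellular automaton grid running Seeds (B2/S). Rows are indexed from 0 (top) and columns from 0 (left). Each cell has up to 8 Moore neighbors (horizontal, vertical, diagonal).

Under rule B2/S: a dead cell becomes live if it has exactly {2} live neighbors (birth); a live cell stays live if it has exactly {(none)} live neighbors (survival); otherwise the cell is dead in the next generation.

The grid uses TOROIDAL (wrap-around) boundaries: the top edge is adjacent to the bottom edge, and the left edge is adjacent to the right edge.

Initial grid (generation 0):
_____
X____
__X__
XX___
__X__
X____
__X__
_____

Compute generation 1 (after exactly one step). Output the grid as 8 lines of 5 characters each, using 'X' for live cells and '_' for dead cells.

Simulating step by step:
Generation 0 (given above): 7 live cells
Generation 1: 7 live cells
(generation 1 grid is the final answer)

Answer: _____
_X___
____X
___X_
____X
__XX_
_X___
_____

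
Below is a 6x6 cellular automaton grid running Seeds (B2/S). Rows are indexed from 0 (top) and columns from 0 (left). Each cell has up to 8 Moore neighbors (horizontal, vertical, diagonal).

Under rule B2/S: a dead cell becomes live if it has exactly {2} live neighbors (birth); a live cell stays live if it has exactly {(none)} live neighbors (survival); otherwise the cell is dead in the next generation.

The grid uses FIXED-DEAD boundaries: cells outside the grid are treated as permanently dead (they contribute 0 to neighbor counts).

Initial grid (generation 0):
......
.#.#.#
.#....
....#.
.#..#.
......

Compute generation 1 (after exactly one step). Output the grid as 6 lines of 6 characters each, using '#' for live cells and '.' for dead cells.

Answer: ..#.#.
#...#.
#..#.#
####.#
...#.#
......

Derivation:
Simulating step by step:
Generation 0 (given above): 7 live cells
Generation 1: 14 live cells
(generation 1 grid is the final answer)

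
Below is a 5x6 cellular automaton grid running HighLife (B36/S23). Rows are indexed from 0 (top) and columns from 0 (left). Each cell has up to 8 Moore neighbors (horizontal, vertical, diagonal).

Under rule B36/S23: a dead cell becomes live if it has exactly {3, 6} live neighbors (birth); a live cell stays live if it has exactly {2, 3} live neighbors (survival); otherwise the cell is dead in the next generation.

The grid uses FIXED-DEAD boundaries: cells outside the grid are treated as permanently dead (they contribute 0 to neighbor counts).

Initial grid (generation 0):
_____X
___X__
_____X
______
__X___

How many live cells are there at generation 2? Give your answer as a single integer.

Answer: 0

Derivation:
Simulating step by step:
Generation 0 (given above): 4 live cells
Generation 1: 1 live cells
______
____X_
______
______
______
Generation 2: 0 live cells
______
______
______
______
______
Population at generation 2: 0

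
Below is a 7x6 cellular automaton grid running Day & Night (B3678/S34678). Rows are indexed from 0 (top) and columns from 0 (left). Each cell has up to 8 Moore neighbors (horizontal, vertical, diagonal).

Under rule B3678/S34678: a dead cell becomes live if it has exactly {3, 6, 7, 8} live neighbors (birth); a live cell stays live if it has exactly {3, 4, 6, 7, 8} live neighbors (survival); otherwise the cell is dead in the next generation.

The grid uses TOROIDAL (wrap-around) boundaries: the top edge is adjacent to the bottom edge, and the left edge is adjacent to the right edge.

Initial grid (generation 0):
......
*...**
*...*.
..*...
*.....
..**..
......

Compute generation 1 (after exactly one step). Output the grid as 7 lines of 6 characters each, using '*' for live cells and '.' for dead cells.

Answer: .....*
.....*
.*.*..
.*...*
.***..
......
......

Derivation:
Simulating step by step:
Generation 0 (given above): 9 live cells
Generation 1: 9 live cells
(generation 1 grid is the final answer)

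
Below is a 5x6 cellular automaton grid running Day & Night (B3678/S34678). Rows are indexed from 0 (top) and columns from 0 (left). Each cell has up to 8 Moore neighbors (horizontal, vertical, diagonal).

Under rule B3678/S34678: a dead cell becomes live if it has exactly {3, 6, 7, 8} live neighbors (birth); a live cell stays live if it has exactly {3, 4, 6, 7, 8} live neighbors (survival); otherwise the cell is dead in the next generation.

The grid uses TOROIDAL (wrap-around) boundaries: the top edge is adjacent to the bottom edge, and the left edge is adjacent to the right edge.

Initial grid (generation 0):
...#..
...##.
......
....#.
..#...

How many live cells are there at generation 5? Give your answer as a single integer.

Simulating step by step:
Generation 0 (given above): 5 live cells
Generation 1: 6 live cells
..###.
......
...##.
......
...#..
Generation 2: 7 live cells
...#..
..#...
......
...##.
..###.
Generation 3: 8 live cells
...##.
......
...#..
..###.
..#.#.
Generation 4: 12 live cells
...#..
...##.
..###.
..#.#.
..####
Generation 5: 12 live cells
....##
....#.
..####
.###..
..#.#.
Population at generation 5: 12

Answer: 12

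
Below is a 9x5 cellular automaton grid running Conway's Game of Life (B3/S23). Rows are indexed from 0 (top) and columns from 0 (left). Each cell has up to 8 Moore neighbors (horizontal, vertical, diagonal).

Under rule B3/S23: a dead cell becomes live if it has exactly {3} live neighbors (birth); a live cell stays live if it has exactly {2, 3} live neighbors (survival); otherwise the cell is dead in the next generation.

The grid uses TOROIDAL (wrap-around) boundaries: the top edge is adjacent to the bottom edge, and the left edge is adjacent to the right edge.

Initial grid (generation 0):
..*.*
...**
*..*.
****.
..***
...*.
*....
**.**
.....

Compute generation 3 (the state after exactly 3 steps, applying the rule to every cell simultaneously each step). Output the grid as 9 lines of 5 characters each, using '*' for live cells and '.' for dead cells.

Answer: .....
..*..
...*.
.*.*.
.***.
*...*
....*
*.*.*
.*...

Derivation:
Simulating step by step:
Generation 0 (given above): 19 live cells
Generation 1: 17 live cells
....*
*.*..
*....
*....
*....
..**.
****.
**..*
.**..
Generation 2: 20 live cells
*.**.
**..*
*...*
**..*
.*..*
*..*.
.....
....*
.****
Generation 3: 14 live cells
(generation 3 grid is the final answer)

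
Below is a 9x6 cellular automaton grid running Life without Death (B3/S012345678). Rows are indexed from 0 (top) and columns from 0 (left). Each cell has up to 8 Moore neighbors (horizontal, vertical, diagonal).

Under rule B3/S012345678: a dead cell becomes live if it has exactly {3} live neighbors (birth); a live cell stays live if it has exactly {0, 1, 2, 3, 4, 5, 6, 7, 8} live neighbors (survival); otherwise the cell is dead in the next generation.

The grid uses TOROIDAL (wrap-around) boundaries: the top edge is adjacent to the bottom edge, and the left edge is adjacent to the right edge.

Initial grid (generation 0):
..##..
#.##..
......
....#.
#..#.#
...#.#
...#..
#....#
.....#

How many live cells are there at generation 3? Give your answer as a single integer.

Answer: 38

Derivation:
Simulating step by step:
Generation 0 (given above): 15 live cells
Generation 1: 27 live cells
.####.
####..
...#..
....##
#..#.#
#.##.#
#..#.#
#...##
#...##
Generation 2: 38 live cells
.####.
####..
##.#.#
#..###
####.#
#.##.#
#.##.#
##.###
#.#.##
Generation 3: 38 live cells
.####.
####..
##.#.#
#..###
####.#
#.##.#
#.##.#
##.###
#.#.##
Population at generation 3: 38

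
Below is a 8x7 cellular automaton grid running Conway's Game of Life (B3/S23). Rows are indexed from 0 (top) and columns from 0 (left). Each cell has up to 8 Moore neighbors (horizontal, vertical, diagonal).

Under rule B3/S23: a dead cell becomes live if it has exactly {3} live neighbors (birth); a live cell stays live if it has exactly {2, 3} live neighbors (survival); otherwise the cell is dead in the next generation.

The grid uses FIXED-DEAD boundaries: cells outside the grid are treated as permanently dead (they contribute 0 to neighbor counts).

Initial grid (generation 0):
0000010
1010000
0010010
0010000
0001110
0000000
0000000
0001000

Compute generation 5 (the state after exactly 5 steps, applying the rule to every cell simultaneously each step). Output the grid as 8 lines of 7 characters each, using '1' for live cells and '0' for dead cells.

Simulating step by step:
Generation 0 (given above): 10 live cells
Generation 1: 8 live cells
0000000
0100000
0011000
0010010
0001100
0000100
0000000
0000000
Generation 2: 10 live cells
0000000
0010000
0111000
0010000
0001110
0001100
0000000
0000000
Generation 3: 10 live cells
0000000
0111000
0101000
0100000
0010010
0001010
0000000
0000000
Generation 4: 10 live cells
0010000
0101000
1101000
0100000
0010100
0000100
0000000
0000000
Generation 5: 11 live cells
(generation 5 grid is the final answer)

Answer: 0010000
1101000
1100000
1101000
0001000
0001000
0000000
0000000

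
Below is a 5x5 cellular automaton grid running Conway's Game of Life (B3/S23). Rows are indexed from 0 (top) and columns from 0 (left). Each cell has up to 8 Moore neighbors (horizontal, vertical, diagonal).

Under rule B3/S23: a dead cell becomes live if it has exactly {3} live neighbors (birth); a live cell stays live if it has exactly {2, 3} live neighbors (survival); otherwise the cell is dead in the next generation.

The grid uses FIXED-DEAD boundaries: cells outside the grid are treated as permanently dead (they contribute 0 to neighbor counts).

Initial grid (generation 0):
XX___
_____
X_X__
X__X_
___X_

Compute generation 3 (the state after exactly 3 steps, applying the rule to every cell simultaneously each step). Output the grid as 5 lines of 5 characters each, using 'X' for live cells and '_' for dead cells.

Simulating step by step:
Generation 0 (given above): 7 live cells
Generation 1: 5 live cells
_____
X____
_X___
_XXX_
_____
Generation 2: 5 live cells
_____
_____
XX___
_XX__
__X__
Generation 3: 7 live cells
(generation 3 grid is the final answer)

Answer: _____
_____
XXX__
X_X__
_XX__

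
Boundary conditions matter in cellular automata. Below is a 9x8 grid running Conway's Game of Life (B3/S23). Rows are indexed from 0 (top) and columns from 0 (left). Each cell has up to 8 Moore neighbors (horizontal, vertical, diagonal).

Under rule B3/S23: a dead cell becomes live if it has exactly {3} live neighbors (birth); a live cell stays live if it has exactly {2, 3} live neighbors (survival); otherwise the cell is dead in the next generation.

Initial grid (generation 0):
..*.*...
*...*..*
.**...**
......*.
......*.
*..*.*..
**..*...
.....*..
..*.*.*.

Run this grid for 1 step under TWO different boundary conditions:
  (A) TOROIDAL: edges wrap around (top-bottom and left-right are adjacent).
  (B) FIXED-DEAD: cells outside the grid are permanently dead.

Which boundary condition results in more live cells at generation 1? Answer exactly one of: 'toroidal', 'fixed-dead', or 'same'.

Under TOROIDAL boundary, generation 1:
.*..*..*
*.*..***
.*...**.
.....**.
.....***
**..**.*
**..**..
.*.***..
....*...
Population = 30

Under FIXED-DEAD boundary, generation 1:
...*....
..*..***
.*...***
.....**.
.....**.
**..**..
**..**..
.*.***..
.....*..
Population = 26

Comparison: toroidal=30, fixed-dead=26 -> toroidal

Answer: toroidal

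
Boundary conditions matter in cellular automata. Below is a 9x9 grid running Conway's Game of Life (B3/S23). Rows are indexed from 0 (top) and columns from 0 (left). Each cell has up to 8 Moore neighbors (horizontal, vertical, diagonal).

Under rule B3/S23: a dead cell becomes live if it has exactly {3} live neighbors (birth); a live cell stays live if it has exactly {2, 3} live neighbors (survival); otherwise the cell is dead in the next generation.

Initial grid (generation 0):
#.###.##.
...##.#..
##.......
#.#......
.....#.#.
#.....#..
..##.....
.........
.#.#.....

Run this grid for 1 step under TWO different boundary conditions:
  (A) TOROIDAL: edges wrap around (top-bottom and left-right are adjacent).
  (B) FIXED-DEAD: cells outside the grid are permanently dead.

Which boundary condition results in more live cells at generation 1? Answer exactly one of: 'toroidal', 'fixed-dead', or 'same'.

Under TOROIDAL boundary, generation 1:
.#....##.
#...#.###
####.....
#.......#
.#....#.#
......#..
.........
...#.....
.#.##....
Population = 22

Under FIXED-DEAD boundary, generation 1:
..#.#.##.
#...#.##.
####.....
#........
.#....#..
......#..
.........
...#.....
.........
Population = 17

Comparison: toroidal=22, fixed-dead=17 -> toroidal

Answer: toroidal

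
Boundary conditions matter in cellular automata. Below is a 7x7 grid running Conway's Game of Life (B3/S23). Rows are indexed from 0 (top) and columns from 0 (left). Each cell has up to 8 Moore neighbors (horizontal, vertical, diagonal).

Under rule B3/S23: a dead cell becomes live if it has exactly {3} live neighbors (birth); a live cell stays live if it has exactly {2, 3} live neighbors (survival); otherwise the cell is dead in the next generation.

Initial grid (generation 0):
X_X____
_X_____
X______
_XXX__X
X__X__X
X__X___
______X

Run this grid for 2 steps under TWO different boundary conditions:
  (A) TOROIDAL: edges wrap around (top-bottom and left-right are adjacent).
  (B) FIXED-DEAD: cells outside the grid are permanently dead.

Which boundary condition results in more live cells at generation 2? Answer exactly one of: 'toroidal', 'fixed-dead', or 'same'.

Under TOROIDAL boundary, generation 2:
__X____
______X
______X
_XXXXXX
_X_XXXX
_X___X_
______X
Population = 17

Under FIXED-DEAD boundary, generation 2:
XX_____
XX_____
_______
X_XXX__
X__XX__
_______
_______
Population = 11

Comparison: toroidal=17, fixed-dead=11 -> toroidal

Answer: toroidal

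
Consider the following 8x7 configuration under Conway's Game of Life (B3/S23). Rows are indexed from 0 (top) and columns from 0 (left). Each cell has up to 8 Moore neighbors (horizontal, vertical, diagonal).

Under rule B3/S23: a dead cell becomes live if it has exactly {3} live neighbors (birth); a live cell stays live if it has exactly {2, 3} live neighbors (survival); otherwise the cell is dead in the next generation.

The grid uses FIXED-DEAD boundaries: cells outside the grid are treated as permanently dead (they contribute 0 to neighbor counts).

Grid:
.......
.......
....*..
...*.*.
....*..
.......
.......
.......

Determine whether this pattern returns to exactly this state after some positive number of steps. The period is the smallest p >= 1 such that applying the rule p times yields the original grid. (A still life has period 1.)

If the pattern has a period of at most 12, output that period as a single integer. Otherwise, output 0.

Answer: 1

Derivation:
Simulating and comparing each generation to the original:
Gen 0 (original, given above): 4 live cells
Gen 1: 4 live cells, MATCHES original -> period = 1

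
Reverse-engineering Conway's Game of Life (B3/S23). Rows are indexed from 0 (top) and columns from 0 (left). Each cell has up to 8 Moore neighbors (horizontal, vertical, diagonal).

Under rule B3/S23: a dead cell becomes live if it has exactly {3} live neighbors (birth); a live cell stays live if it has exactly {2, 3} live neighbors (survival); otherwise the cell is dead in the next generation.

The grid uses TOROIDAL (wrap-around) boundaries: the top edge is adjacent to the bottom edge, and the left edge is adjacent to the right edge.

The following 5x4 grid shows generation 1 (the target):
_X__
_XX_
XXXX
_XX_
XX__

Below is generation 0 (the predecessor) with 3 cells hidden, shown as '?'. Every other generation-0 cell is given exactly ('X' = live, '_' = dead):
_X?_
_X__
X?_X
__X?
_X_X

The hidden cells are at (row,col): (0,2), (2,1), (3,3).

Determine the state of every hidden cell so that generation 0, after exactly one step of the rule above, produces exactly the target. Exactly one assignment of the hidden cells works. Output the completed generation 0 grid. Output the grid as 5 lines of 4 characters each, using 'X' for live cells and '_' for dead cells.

Hidden generation-0 cells (in order): (0,2), (2,1), (3,3).
A hidden cell only influences target cells in its own 3x3 neighborhood. Try each of the 2^3 = 8 assignments, step the completed generation 0 forward once under B3/S23, and compare with the target:
  (0,2)=_ (2,1)=_ (3,3)=_ -> step reproduces the target at every cell -> ACCEPT
  (0,2)=_ (2,1)=_ (3,3)=X -> step gives (2,2)='_' but target has 'X' -> reject
  (0,2)=_ (2,1)=X (3,3)=_ -> step gives (1,2)='_' but target has 'X' -> reject
  (0,2)=_ (2,1)=X (3,3)=X -> step gives (1,2)='_' but target has 'X' -> reject
  (0,2)=X (2,1)=_ (3,3)=_ -> step gives (1,2)='_' but target has 'X' -> reject
  (0,2)=X (2,1)=_ (3,3)=X -> step gives (1,2)='_' but target has 'X' -> reject
  (0,2)=X (2,1)=X (3,3)=_ -> step gives (1,1)='_' but target has 'X' -> reject
  (0,2)=X (2,1)=X (3,3)=X -> step gives (1,1)='_' but target has 'X' -> reject
Unique solution: (0,2)=dead, (2,1)=dead, (3,3)=dead.
Check: live-neighbor counts of every cell in the completed generation 0:
4241
4232
2332
4334
3241
Applying B3/S23 to generation 0 with these counts gives:
_X__
_XX_
XXXX
_XX_
XX__
which matches the target exactly.

Answer: _X__
_X__
X__X
__X_
_X_X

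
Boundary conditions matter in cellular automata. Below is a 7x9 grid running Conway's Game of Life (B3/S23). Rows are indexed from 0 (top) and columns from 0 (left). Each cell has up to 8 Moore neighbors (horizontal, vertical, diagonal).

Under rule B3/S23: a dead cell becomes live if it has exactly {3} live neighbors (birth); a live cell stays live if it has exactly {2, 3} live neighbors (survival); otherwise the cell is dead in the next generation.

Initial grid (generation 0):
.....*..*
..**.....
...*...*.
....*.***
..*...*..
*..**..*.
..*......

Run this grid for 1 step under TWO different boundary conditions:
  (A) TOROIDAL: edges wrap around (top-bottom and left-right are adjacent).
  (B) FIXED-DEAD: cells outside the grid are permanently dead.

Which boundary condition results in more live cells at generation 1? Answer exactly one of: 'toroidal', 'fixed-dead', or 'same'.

Under TOROIDAL boundary, generation 1:
..**.....
..***....
..***.***
...*.**.*
....*.*..
.***.....
...**...*
Population = 23

Under FIXED-DEAD boundary, generation 1:
.........
..***....
..***.***
...*.**.*
....*.*.*
.***.....
...*.....
Population = 20

Comparison: toroidal=23, fixed-dead=20 -> toroidal

Answer: toroidal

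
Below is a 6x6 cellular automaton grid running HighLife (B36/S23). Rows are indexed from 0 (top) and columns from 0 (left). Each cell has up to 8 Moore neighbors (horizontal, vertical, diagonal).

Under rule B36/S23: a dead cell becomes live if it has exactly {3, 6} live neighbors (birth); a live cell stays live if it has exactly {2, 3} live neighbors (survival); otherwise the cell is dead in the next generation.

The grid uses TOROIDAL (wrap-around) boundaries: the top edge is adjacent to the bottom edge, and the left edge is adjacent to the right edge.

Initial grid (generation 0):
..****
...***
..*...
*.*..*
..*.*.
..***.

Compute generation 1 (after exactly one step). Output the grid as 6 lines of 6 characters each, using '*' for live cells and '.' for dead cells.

Answer: ......
.....*
***...
..*..*
..***.
.*....

Derivation:
Simulating step by step:
Generation 0 (given above): 16 live cells
Generation 1: 10 live cells
(generation 1 grid is the final answer)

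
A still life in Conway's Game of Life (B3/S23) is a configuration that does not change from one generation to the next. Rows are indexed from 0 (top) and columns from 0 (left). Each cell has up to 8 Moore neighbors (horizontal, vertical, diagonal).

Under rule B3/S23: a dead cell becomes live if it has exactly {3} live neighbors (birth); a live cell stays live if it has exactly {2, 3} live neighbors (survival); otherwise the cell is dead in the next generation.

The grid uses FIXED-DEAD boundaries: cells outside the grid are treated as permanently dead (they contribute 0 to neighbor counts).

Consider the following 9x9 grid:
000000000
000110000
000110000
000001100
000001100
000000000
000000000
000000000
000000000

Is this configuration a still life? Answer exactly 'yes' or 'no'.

Compute generation 1 and compare to generation 0 (given above):
Generation 1:
000000000
000110000
000100000
000000100
000001100
000000000
000000000
000000000
000000000
Cell (2,4) differs: gen0=1 vs gen1=0 -> NOT a still life.

Answer: no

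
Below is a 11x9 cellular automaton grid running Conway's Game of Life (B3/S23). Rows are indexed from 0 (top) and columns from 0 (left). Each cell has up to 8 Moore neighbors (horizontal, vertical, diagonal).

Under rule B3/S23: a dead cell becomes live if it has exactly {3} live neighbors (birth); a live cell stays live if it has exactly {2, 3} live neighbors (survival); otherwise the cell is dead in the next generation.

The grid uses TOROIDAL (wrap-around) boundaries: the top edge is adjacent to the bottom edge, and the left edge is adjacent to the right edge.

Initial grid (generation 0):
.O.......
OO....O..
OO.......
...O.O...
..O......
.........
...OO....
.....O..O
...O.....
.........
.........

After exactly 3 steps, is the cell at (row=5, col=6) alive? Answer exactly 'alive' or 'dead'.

Simulating step by step:
Generation 0 (given above): 14 live cells
Generation 1: 11 live cells
OO.......
..O......
OOO......
.OO......
.........
...O.....
....O....
...O.....
.........
.........
.........
Generation 2: 9 live cells
.O.......
..O......
O..O.....
O.O......
..O......
.........
...OO....
.........
.........
.........
.........
Generation 3: 8 live cells
.........
.OO......
..OO.....
..OO.....
.O.......
...O.....
.........
.........
.........
.........
.........

Cell (5,6) at generation 3: 0 -> dead

Answer: dead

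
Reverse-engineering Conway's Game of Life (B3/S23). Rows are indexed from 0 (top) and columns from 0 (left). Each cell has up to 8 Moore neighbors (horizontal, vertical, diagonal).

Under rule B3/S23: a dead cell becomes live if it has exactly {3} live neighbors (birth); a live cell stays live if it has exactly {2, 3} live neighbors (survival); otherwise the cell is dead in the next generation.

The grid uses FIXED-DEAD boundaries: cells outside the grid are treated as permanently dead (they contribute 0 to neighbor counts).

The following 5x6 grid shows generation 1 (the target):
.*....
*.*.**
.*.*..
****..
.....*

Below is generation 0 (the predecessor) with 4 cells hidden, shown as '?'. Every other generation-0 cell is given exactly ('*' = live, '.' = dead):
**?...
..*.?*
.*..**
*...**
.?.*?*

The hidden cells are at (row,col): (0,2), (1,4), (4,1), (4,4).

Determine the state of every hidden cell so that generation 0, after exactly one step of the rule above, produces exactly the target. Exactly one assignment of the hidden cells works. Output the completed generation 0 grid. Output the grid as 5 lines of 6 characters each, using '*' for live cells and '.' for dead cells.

Answer: **....
..*..*
.*..**
*...**
.*.*.*

Derivation:
Hidden generation-0 cells (in order): (0,2), (1,4), (4,1), (4,4).
A hidden cell only influences target cells in its own 3x3 neighborhood. Try each of the 2^4 = 16 assignments, step the completed generation 0 forward once under B3/S23, and compare with the target:
  (0,2)=. (1,4)=. (4,1)=. (4,4)=. -> step gives (3,0)='.' but target has '*' -> reject
  (0,2)=. (1,4)=. (4,1)=. (4,4)=* -> step gives (3,0)='.' but target has '*' -> reject
  (0,2)=. (1,4)=. (4,1)=* (4,4)=. -> step reproduces the target at every cell -> ACCEPT
  (0,2)=. (1,4)=. (4,1)=* (4,4)=* -> step gives (3,3)='.' but target has '*' -> reject
  (0,2)=. (1,4)=* (4,1)=. (4,4)=. -> step gives (1,3)='*' but target has '.' -> reject
  (0,2)=. (1,4)=* (4,1)=. (4,4)=* -> step gives (1,3)='*' but target has '.' -> reject
  (0,2)=. (1,4)=* (4,1)=* (4,4)=. -> step gives (1,3)='*' but target has '.' -> reject
  (0,2)=. (1,4)=* (4,1)=* (4,4)=* -> step gives (1,3)='*' but target has '.' -> reject
  (0,2)=* (1,4)=. (4,1)=. (4,4)=. -> step gives (0,2)='*' but target has '.' -> reject
  (0,2)=* (1,4)=. (4,1)=. (4,4)=* -> step gives (0,2)='*' but target has '.' -> reject
  (0,2)=* (1,4)=. (4,1)=* (4,4)=. -> step gives (0,2)='*' but target has '.' -> reject
  (0,2)=* (1,4)=. (4,1)=* (4,4)=* -> step gives (0,2)='*' but target has '.' -> reject
  (0,2)=* (1,4)=* (4,1)=. (4,4)=. -> step gives (0,2)='*' but target has '.' -> reject
  (0,2)=* (1,4)=* (4,1)=. (4,4)=* -> step gives (0,2)='*' but target has '.' -> reject
  (0,2)=* (1,4)=* (4,1)=* (4,4)=. -> step gives (0,2)='*' but target has '.' -> reject
  (0,2)=* (1,4)=* (4,1)=* (4,4)=* -> step gives (0,2)='*' but target has '.' -> reject
Unique solution: (0,2)=dead, (1,4)=dead, (4,1)=live, (4,4)=dead.
Check: live-neighbor counts of every cell in the completed generation 0:
122111
342232
222344
233354
212142
Applying B3/S23 to generation 0 with these counts gives:
.*....
*.*.**
.*.*..
****..
.....*
which matches the target exactly.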